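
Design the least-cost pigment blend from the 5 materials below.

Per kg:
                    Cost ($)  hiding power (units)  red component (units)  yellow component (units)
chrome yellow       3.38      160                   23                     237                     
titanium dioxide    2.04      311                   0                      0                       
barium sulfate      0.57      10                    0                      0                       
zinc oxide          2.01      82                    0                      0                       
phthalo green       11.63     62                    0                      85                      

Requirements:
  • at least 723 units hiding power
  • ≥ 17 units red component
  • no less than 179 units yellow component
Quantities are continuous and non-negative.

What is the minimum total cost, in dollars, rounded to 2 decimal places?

$6.50

Set it up as a linear program. Let x1 = kg of chrome yellow, x2 = kg of titanium dioxide, x3 = kg of barium sulfate, x4 = kg of zinc oxide, x5 = kg of phthalo green.
Minimize 3.38x1 + 2.04x2 + 0.57x3 + 2.01x4 + 11.63x5 subject to:
  160x1 + 311x2 + 10x3 + 82x4 + 62x5 ≥ 723   (hiding power)
  23x1 ≥ 17   (red component)
  237x1 + 85x5 ≥ 179   (yellow component)
  x1, x2, x3, x4, x5 ≥ 0.
The optimal basis is {chrome yellow, titanium dioxide}; barium sulfate, zinc oxide, phthalo green drop out. Binding constraints: hiding power and yellow component.
That vertex is x1 = 0.7553, x2 = 1.936.
Hence cost = 3.38·0.7553 + 2.04·1.936 = $6.5024.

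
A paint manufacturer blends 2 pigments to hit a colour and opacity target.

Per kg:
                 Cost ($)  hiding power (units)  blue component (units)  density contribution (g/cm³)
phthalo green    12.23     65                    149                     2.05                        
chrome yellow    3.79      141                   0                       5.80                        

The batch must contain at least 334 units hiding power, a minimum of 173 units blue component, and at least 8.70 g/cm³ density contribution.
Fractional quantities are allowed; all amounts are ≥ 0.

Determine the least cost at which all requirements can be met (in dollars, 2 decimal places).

$21.15

Let x1 = kg of phthalo green, x2 = kg of chrome yellow.
min 12.23x1 + 3.79x2 with:
  65x1 + 141x2 ≥ 334   (hiding power)
  149x1 ≥ 173   (blue component)
  2.05x1 + 5.8x2 ≥ 8.7   (density contribution)
  x1, x2 ≥ 0.
Both inputs are positive at the optimum. Binding constraints: hiding power and blue component.
So phthalo green = 1.161 kg, chrome yellow = 1.834 kg.
Cost = 12.23·1.161 + 3.79·1.834 = 21.1499.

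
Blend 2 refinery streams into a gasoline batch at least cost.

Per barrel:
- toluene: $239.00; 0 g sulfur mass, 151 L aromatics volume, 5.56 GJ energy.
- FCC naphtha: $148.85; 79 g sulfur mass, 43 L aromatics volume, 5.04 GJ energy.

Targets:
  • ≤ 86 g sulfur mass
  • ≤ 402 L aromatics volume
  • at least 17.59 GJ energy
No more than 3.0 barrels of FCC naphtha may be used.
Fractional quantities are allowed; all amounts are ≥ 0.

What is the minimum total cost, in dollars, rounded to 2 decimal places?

Treat it as an LP. Let x1 = barrels of toluene, x2 = barrels of FCC naphtha.
min 239x1 + 148.85x2 with:
  79x2 ≤ 86   (sulfur mass)
  151x1 + 43x2 ≤ 402   (aromatics volume)
  5.56x1 + 5.04x2 ≥ 17.59   (energy)
  x2 ≤ 3
  x1, x2 ≥ 0.
Both inputs are positive at the optimum. There the sulfur mass and energy constraints are tight.
Optimal quantities: toluene = 2.17687 barrels, FCC naphtha = 1.08861 barrels.
Cost = 239·2.17687 + 148.85·1.08861 = 682.3115.

$682.31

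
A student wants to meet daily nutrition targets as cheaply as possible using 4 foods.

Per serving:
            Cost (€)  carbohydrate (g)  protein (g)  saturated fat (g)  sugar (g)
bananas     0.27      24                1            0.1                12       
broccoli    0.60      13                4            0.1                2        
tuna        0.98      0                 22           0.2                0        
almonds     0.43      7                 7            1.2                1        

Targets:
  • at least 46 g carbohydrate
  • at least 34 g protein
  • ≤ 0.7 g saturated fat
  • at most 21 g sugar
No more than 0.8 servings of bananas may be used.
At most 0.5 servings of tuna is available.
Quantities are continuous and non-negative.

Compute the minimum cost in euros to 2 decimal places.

Let x1 = servings of bananas, x2 = servings of broccoli, x3 = servings of tuna, x4 = servings of almonds.
Minimise 0.27x1 + 0.6x2 + 0.98x3 + 0.43x4 with:
  24x1 + 13x2 + 7x4 ≥ 46   (carbohydrate)
  1x1 + 4x2 + 22x3 + 7x4 ≥ 34   (protein)
  0.1x1 + 0.1x2 + 0.2x3 + 1.2x4 ≤ 0.7   (saturated fat)
  12x1 + 2x2 + 1x4 ≤ 21   (sugar)
  x1 ≤ 0.8
  x3 ≤ 0.5
  x1, x2, x3, x4 ≥ 0.
At the optimum only broccoli, tuna, almonds are positive (bananas = 0). The protein, saturated fat, the tuna cap requirements are met with equality.
Solving gives x2 = 5.707, x3 = 0.5, x4 = 0.02439.
Total cost: 0.6·5.707 + 0.98·0.5 + 0.43·0.02439 = 3.9247.

€3.92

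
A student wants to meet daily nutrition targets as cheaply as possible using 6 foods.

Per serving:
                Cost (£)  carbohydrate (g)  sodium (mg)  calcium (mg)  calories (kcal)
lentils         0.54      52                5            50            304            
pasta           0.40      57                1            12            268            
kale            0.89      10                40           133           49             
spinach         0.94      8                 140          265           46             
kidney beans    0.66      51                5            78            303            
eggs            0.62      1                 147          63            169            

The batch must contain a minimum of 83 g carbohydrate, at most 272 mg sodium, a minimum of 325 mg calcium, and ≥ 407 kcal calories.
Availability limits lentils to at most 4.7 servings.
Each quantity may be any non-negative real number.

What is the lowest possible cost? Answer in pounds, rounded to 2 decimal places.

Set it up as a linear program. Let x1 = servings of lentils, x2 = servings of pasta, x3 = servings of kale, x4 = servings of spinach, x5 = servings of kidney beans, x6 = servings of eggs.
Minimise 0.54x1 + 0.4x2 + 0.89x3 + 0.94x4 + 0.66x5 + 0.62x6 with:
  52x1 + 57x2 + 10x3 + 8x4 + 51x5 + 1x6 ≥ 83   (carbohydrate)
  5x1 + 1x2 + 40x3 + 140x4 + 5x5 + 147x6 ≤ 272   (sodium)
  50x1 + 12x2 + 133x3 + 265x4 + 78x5 + 63x6 ≥ 325   (calcium)
  304x1 + 268x2 + 49x3 + 46x4 + 303x5 + 169x6 ≥ 407   (calories)
  x1 ≤ 4.7
  x1, x2, x3, x4, x5, x6 ≥ 0.
At the optimum only lentils, pasta, spinach are positive (kale, kidney beans, eggs = 0). Binding constraints: carbohydrate, calcium, calories.
So lentils = 0.1195 servings, pasta = 1.186 servings, spinach = 1.15 servings.
Total cost: 0.54·0.1195 + 0.4·1.186 + 0.94·1.15 = 1.6199.

£1.62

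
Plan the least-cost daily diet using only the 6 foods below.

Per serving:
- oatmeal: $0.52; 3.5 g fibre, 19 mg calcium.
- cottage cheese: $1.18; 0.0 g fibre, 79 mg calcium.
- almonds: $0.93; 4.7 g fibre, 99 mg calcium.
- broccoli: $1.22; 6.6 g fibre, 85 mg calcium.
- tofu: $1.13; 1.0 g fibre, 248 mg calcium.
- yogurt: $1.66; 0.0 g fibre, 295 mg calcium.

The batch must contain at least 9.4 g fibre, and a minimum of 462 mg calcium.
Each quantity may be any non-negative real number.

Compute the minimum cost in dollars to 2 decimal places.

Let x1 = servings of oatmeal, x2 = servings of cottage cheese, x3 = servings of almonds, x4 = servings of broccoli, x5 = servings of tofu, x6 = servings of yogurt.
Minimize 0.52x1 + 1.18x2 + 0.93x3 + 1.22x4 + 1.13x5 + 1.66x6 with:
  3.5x1 + 4.7x3 + 6.6x4 + 1x5 ≥ 9.4   (fibre)
  19x1 + 79x2 + 99x3 + 85x4 + 248x5 + 295x6 ≥ 462   (calcium)
  x1, x2, x3, x4, x5, x6 ≥ 0.
The cheapest feasible vertex uses only almonds, tofu; oatmeal, cottage cheese, broccoli, yogurt are not used. There the fibre and calcium constraints are tight.
Solving gives x3 = 1.752, x5 = 1.163.
Cost = 0.93·1.752 + 1.13·1.163 = 2.9436.

$2.94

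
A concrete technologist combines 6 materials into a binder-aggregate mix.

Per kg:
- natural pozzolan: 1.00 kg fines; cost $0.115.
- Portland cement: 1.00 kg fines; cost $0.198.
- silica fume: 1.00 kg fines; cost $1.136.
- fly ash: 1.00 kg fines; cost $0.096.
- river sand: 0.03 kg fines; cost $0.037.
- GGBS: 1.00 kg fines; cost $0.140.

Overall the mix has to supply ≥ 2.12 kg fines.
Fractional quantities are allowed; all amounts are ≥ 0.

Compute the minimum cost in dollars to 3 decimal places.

Treat it as an LP. Let x1 = kg of natural pozzolan, x2 = kg of Portland cement, x3 = kg of silica fume, x4 = kg of fly ash, x5 = kg of river sand, x6 = kg of GGBS.
Minimize 0.115x1 + 0.198x2 + 1.136x3 + 0.096x4 + 0.037x5 + 0.14x6 with:
  1x1 + 1x2 + 1x3 + 1x4 + 0.03x5 + 1x6 ≥ 2.12   (fines)
  x1, x2, x3, x4, x5, x6 ≥ 0.
The cheapest feasible vertex uses only fly ash; natural pozzolan, Portland cement, silica fume, river sand, GGBS are not used. The fines requirement is met with equality.
That vertex is x4 = 2.12.
Objective = 0.096·2.12 = 0.20352.

$0.204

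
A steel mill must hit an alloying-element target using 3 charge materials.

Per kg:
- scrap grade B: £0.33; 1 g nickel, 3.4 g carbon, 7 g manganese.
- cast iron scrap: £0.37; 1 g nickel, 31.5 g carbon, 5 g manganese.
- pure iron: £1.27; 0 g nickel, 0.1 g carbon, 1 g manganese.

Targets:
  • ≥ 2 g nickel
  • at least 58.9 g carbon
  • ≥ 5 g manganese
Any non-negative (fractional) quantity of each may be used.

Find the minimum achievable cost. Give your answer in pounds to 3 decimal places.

Treat it as an LP. Let x1 = kg of scrap grade B, x2 = kg of cast iron scrap, x3 = kg of pure iron.
Minimise 0.33x1 + 0.37x2 + 1.27x3 s.t.:
  1x1 + 1x2 ≥ 2   (nickel)
  3.4x1 + 31.5x2 + 0.1x3 ≥ 58.9   (carbon)
  7x1 + 5x2 + 1x3 ≥ 5   (manganese)
  x1, x2, x3 ≥ 0.
The cheapest feasible vertex uses only scrap grade B, cast iron scrap; pure iron is not used. Binding constraints: nickel and carbon.
That vertex is x1 = 0.1459, x2 = 1.854.
Hence cost = 0.33·0.1459 + 0.37·1.854 = £0.73413.

£0.734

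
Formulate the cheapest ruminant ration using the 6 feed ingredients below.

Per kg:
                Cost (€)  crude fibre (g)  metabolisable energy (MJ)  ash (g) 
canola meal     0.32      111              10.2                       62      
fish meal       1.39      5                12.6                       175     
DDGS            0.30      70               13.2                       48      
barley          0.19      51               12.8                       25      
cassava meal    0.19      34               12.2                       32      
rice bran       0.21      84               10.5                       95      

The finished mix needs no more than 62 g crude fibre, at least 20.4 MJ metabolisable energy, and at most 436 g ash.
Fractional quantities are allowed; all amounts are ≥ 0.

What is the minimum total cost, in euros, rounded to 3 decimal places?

€0.315

Let x1 = kg of canola meal, x2 = kg of fish meal, x3 = kg of DDGS, x4 = kg of barley, x5 = kg of cassava meal, x6 = kg of rice bran.
Minimize 0.32x1 + 1.39x2 + 0.3x3 + 0.19x4 + 0.19x5 + 0.21x6 s.t.:
  111x1 + 5x2 + 70x3 + 51x4 + 34x5 + 84x6 ≤ 62   (crude fibre)
  10.2x1 + 12.6x2 + 13.2x3 + 12.8x4 + 12.2x5 + 10.5x6 ≥ 20.4   (metabolisable energy)
  62x1 + 175x2 + 48x3 + 25x4 + 32x5 + 95x6 ≤ 436   (ash)
  x1, x2, x3, x4, x5, x6 ≥ 0.
The optimal basis is {barley, cassava meal}; canola meal, fish meal, DDGS, rice bran drop out. The crude fibre and metabolisable energy requirements are met with equality.
Optimal quantities: barley = 0.3358 kg, cassava meal = 1.32 kg.
Total cost: 0.19·0.3358 + 0.19·1.32 = 0.31460.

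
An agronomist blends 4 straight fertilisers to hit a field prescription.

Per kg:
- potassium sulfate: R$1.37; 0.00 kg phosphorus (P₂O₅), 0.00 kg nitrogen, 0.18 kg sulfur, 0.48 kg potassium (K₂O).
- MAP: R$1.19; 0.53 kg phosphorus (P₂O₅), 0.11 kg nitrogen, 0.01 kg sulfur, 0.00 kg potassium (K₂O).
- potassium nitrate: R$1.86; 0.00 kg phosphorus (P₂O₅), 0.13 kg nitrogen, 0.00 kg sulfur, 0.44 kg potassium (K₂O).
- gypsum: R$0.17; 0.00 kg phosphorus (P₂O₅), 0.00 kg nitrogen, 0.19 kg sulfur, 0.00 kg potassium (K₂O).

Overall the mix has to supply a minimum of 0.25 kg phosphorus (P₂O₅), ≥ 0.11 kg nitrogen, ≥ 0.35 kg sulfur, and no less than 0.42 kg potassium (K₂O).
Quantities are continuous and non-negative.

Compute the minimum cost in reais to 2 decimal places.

R$2.26

This is a linear program. Let x1 = kg of potassium sulfate, x2 = kg of MAP, x3 = kg of potassium nitrate, x4 = kg of gypsum.
Minimise 1.37x1 + 1.19x2 + 1.86x3 + 0.17x4 subject to:
  0.53x2 ≥ 0.25   (phosphorus (P₂O₅))
  0.11x2 + 0.13x3 ≥ 0.11   (nitrogen)
  0.18x1 + 0.01x2 + 0.19x4 ≥ 0.35   (sulfur)
  0.48x1 + 0.44x3 ≥ 0.42   (potassium (K₂O))
  x1, x2, x3, x4 ≥ 0.
The optimal mix uses every input. Binding constraints: phosphorus (P₂O₅), nitrogen, sulfur, potassium (K₂O).
So potassium sulfate = 0.4652 kg, MAP = 0.4717 kg, potassium nitrate = 0.447 kg, gypsum = 1.377 kg.
Hence cost = 1.37·0.4652 + 1.19·0.4717 + 1.86·0.447 + 0.17·1.377 = R$2.2642.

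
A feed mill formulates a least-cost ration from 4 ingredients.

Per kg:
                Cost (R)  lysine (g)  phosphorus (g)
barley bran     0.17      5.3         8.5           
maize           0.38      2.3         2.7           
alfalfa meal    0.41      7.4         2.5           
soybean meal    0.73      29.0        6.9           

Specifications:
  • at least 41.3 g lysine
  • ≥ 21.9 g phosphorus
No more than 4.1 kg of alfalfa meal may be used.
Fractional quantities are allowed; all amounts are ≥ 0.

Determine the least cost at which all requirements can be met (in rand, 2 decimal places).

This is a linear program. Let x1 = kg of barley bran, x2 = kg of maize, x3 = kg of alfalfa meal, x4 = kg of soybean meal.
Minimise 0.17x1 + 0.38x2 + 0.41x3 + 0.73x4 with:
  5.3x1 + 2.3x2 + 7.4x3 + 29x4 ≥ 41.3   (lysine)
  8.5x1 + 2.7x2 + 2.5x3 + 6.9x4 ≥ 21.9   (phosphorus)
  x3 ≤ 4.1
  x1, x2, x3, x4 ≥ 0.
At the optimum only barley bran, soybean meal are positive (maize, alfalfa meal = 0). The lysine and phosphorus requirements are met with equality.
So barley bran = 1.668 kg, soybean meal = 1.119 kg.
Total cost: 0.17·1.668 + 0.73·1.119 = 1.1004.

R1.10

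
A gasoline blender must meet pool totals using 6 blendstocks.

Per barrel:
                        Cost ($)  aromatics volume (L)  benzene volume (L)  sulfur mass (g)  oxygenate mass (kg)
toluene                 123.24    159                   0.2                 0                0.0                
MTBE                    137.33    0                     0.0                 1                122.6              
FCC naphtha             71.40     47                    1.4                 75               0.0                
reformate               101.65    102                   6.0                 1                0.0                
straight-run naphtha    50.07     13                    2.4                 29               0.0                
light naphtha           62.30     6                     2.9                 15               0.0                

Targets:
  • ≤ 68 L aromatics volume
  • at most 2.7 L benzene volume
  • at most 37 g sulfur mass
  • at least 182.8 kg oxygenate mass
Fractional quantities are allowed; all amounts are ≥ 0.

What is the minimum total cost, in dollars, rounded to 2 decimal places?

$204.76

Treat it as an LP. Let x1 = barrels of toluene, x2 = barrels of MTBE, x3 = barrels of FCC naphtha, x4 = barrels of reformate, x5 = barrels of straight-run naphtha, x6 = barrels of light naphtha.
min 123.24x1 + 137.33x2 + 71.4x3 + 101.65x4 + 50.07x5 + 62.3x6 s.t.:
  159x1 + 47x3 + 102x4 + 13x5 + 6x6 ≤ 68   (aromatics volume)
  0.2x1 + 1.4x3 + 6x4 + 2.4x5 + 2.9x6 ≤ 2.7   (benzene volume)
  1x2 + 75x3 + 1x4 + 29x5 + 15x6 ≤ 37   (sulfur mass)
  122.6x2 ≥ 182.8   (oxygenate mass)
  x1, x2, x3, x4, x5, x6 ≥ 0.
The optimal basis is {MTBE}; toluene, FCC naphtha, reformate, straight-run naphtha, light naphtha drop out. The oxygenate mass requirement is met with equality.
So MTBE = 1.491 barrels.
Cost = 137.33·1.491 = 204.7590.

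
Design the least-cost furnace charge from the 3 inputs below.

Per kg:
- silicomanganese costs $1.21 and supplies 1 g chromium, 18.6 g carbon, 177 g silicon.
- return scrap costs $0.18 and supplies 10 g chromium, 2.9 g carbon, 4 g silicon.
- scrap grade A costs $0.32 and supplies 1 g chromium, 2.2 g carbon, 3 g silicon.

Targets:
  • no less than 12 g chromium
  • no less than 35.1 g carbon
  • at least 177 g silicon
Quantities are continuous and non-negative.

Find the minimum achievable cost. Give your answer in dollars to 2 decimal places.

$2.23

Let x1 = kg of silicomanganese, x2 = kg of return scrap, x3 = kg of scrap grade A.
Minimize 1.21x1 + 0.18x2 + 0.32x3 with:
  1x1 + 10x2 + 1x3 ≥ 12   (chromium)
  18.6x1 + 2.9x2 + 2.2x3 ≥ 35.1   (carbon)
  177x1 + 4x2 + 3x3 ≥ 177   (silicon)
  x1, x2, x3 ≥ 0.
The optimal basis is {silicomanganese, return scrap}; scrap grade A drops out. The carbon and silicon requirements are met with equality.
Solving gives x1 = 0.8496, x2 = 6.654.
Hence cost = 1.21·0.8496 + 0.18·6.654 = $2.2257.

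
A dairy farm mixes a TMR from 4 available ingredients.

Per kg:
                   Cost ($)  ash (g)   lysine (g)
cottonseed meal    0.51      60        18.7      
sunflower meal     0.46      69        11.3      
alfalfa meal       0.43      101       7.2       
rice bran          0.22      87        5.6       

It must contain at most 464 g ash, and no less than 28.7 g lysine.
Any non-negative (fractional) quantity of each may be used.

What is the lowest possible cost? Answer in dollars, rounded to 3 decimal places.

Let x1 = kg of cottonseed meal, x2 = kg of sunflower meal, x3 = kg of alfalfa meal, x4 = kg of rice bran.
Minimise 0.51x1 + 0.46x2 + 0.43x3 + 0.22x4 subject to:
  60x1 + 69x2 + 101x3 + 87x4 ≤ 464   (ash)
  18.7x1 + 11.3x2 + 7.2x3 + 5.6x4 ≥ 28.7   (lysine)
  x1, x2, x3, x4 ≥ 0.
The cheapest feasible vertex uses only cottonseed meal; sunflower meal, alfalfa meal, rice bran are not used. The lysine requirement is met with equality.
So cottonseed meal = 1.535 kg.
Cost = 0.51·1.535 = 0.78285.

$0.783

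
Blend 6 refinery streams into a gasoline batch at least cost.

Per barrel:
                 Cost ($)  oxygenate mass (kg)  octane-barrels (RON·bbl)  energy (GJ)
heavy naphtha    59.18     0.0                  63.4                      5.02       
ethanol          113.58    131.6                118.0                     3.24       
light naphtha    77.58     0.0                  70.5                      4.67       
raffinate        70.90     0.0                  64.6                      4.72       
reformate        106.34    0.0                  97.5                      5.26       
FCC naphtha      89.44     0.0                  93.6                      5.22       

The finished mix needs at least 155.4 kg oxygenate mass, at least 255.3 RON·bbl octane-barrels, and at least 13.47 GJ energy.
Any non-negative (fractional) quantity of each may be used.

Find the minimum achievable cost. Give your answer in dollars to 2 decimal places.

$247.81

This is a linear program. Let x1 = barrels of heavy naphtha, x2 = barrels of ethanol, x3 = barrels of light naphtha, x4 = barrels of raffinate, x5 = barrels of reformate, x6 = barrels of FCC naphtha.
Minimise 59.18x1 + 113.58x2 + 77.58x3 + 70.9x4 + 106.34x5 + 89.44x6 with:
  131.6x2 ≥ 155.4   (oxygenate mass)
  63.4x1 + 118x2 + 70.5x3 + 64.6x4 + 97.5x5 + 93.6x6 ≥ 255.3   (octane-barrels)
  5.02x1 + 3.24x2 + 4.67x3 + 4.72x4 + 5.26x5 + 5.22x6 ≥ 13.47   (energy)
  x1, x2, x3, x4, x5, x6 ≥ 0.
The cheapest feasible vertex uses only heavy naphtha, ethanol; light naphtha, raffinate, reformate, FCC naphtha are not used. Binding constraints: oxygenate mass and energy.
So heavy naphtha = 1.92112 barrels, ethanol = 1.18085 barrels.
Hence cost = 59.18·1.92112 + 113.58·1.18085 = $247.8128.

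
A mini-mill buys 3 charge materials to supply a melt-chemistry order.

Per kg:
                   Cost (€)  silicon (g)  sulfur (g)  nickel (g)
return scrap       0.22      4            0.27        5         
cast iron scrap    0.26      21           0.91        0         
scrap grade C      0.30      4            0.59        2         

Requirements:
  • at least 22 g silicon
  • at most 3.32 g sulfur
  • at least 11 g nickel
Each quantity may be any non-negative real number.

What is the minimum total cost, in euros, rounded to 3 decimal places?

€0.647

Let x1 = kg of return scrap, x2 = kg of cast iron scrap, x3 = kg of scrap grade C.
Minimise 0.22x1 + 0.26x2 + 0.3x3 with:
  4x1 + 21x2 + 4x3 ≥ 22   (silicon)
  0.27x1 + 0.91x2 + 0.59x3 ≤ 3.32   (sulfur)
  5x1 + 2x3 ≥ 11   (nickel)
  x1, x2, x3 ≥ 0.
The optimal basis is {return scrap, cast iron scrap}; scrap grade C drops out. Binding constraints: silicon and nickel.
Optimal quantities: return scrap = 2.2 kg, cast iron scrap = 0.6286 kg.
Objective = 0.22·2.2 + 0.26·0.6286 = 0.64744.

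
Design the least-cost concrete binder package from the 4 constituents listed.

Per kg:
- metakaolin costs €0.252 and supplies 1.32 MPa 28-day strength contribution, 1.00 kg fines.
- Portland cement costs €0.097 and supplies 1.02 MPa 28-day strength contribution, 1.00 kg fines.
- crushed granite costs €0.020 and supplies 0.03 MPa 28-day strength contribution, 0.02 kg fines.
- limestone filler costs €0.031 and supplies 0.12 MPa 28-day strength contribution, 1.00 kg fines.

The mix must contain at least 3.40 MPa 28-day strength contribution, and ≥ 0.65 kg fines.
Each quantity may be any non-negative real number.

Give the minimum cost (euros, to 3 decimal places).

€0.323

Let x1 = kg of metakaolin, x2 = kg of Portland cement, x3 = kg of crushed granite, x4 = kg of limestone filler.
Minimise 0.252x1 + 0.097x2 + 0.02x3 + 0.031x4 with:
  1.32x1 + 1.02x2 + 0.03x3 + 0.12x4 ≥ 3.4   (28-day strength contribution)
  1x1 + 1x2 + 0.02x3 + 1x4 ≥ 0.65   (fines)
  x1, x2, x3, x4 ≥ 0.
The optimal basis is {Portland cement}; metakaolin, crushed granite, limestone filler drop out. The 28-day strength contribution requirement is met with equality.
Optimal quantities: Portland cement = 3.333 kg.
Objective = 0.097·3.333 = 0.32330.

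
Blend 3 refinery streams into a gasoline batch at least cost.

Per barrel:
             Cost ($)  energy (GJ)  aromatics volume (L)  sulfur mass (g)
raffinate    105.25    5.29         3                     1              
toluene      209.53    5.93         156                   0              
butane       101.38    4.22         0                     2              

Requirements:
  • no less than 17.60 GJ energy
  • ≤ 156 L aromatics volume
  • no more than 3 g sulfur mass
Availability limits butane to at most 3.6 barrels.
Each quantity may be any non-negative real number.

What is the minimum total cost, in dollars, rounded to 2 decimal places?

$376.88

Let x1 = barrels of raffinate, x2 = barrels of toluene, x3 = barrels of butane.
min 105.25x1 + 209.53x2 + 101.38x3 s.t.:
  5.29x1 + 5.93x2 + 4.22x3 ≥ 17.6   (energy)
  3x1 + 156x2 ≤ 156   (aromatics volume)
  1x1 + 2x3 ≤ 3   (sulfur mass)
  x3 ≤ 3.6
  x1, x2, x3 ≥ 0.
At the optimum only raffinate, toluene are positive (butane = 0). The energy and sulfur mass requirements are met with equality.
Solving gives x1 = 3, x2 = 0.29174.
Hence cost = 105.25·3 + 209.53·0.29174 = $376.8783.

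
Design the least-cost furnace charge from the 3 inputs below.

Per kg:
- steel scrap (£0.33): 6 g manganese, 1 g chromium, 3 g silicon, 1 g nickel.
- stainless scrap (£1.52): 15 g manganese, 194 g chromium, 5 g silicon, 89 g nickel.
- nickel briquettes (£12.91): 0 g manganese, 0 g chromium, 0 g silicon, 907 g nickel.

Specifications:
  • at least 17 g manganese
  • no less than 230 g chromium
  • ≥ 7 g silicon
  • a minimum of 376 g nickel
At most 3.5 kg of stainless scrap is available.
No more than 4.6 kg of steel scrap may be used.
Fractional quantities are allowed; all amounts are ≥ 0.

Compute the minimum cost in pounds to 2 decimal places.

This is a linear program. Let x1 = kg of steel scrap, x2 = kg of stainless scrap, x3 = kg of nickel briquettes.
Minimise 0.33x1 + 1.52x2 + 12.91x3 with:
  6x1 + 15x2 ≥ 17   (manganese)
  1x1 + 194x2 ≥ 230   (chromium)
  3x1 + 5x2 ≥ 7   (silicon)
  1x1 + 89x2 + 907x3 ≥ 376   (nickel)
  x2 ≤ 3.5
  x1 ≤ 4.6
  x1, x2, x3 ≥ 0.
The optimal basis is {stainless scrap, nickel briquettes}; steel scrap drops out. Binding constraints: silicon and nickel.
Solving gives x2 = 1.4, x3 = 0.2772.
Cost = 1.52·1.4 + 12.91·0.2772 = 5.7067.

£5.71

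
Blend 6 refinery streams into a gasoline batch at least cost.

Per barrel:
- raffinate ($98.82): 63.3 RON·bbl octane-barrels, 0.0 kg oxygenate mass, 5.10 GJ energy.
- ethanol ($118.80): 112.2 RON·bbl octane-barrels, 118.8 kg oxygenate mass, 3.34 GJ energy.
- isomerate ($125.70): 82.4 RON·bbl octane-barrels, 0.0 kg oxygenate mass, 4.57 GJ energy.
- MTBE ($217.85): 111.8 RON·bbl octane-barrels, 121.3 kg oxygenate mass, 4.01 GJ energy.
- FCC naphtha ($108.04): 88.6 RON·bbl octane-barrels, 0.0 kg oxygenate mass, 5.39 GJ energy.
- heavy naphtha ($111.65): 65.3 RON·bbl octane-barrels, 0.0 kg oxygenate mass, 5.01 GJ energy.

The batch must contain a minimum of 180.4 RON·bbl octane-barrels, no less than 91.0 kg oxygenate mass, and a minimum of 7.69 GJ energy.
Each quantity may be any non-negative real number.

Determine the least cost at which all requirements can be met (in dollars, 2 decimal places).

$203.00

Set it up as a linear program. Let x1 = barrels of raffinate, x2 = barrels of ethanol, x3 = barrels of isomerate, x4 = barrels of MTBE, x5 = barrels of FCC naphtha, x6 = barrels of heavy naphtha.
min 98.82x1 + 118.8x2 + 125.7x3 + 217.85x4 + 108.04x5 + 111.65x6 s.t.:
  63.3x1 + 112.2x2 + 82.4x3 + 111.8x4 + 88.6x5 + 65.3x6 ≥ 180.4   (octane-barrels)
  118.8x2 + 121.3x4 ≥ 91   (oxygenate mass)
  5.1x1 + 3.34x2 + 4.57x3 + 4.01x4 + 5.39x5 + 5.01x6 ≥ 7.69   (energy)
  x1, x2, x3, x4, x5, x6 ≥ 0.
The cheapest feasible vertex uses only ethanol, FCC naphtha; raffinate, isomerate, MTBE, heavy naphtha are not used. There the octane-barrels and energy constraints are tight.
So ethanol = 0.9423 barrels, FCC naphtha = 0.8428 barrels.
Hence cost = 118.8·0.9423 + 108.04·0.8428 = $203.0014.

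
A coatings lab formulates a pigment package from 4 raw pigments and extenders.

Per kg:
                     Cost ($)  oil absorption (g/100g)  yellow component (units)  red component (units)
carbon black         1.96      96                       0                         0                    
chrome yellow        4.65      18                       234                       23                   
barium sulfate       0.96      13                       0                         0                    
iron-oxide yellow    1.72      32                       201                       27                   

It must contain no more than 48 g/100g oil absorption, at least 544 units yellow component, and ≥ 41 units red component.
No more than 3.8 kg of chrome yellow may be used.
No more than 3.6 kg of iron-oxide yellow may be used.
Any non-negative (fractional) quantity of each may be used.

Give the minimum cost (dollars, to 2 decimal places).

$9.96

Treat it as an LP. Let x1 = kg of carbon black, x2 = kg of chrome yellow, x3 = kg of barium sulfate, x4 = kg of iron-oxide yellow.
min 1.96x1 + 4.65x2 + 0.96x3 + 1.72x4 s.t.:
  96x1 + 18x2 + 13x3 + 32x4 ≤ 48   (oil absorption)
  234x2 + 201x4 ≥ 544   (yellow component)
  23x2 + 27x4 ≥ 41   (red component)
  x2 ≤ 3.8
  x4 ≤ 3.6
  x1, x2, x3, x4 ≥ 0.
The minimum-cost mix takes nothing from carbon black, barium sulfate — only chrome yellow, iron-oxide yellow. The oil absorption and yellow component requirements are met with equality.
That vertex is x2 = 2.005, x4 = 0.3721.
Total cost: 4.65·2.005 + 1.72·0.3721 = 9.9633.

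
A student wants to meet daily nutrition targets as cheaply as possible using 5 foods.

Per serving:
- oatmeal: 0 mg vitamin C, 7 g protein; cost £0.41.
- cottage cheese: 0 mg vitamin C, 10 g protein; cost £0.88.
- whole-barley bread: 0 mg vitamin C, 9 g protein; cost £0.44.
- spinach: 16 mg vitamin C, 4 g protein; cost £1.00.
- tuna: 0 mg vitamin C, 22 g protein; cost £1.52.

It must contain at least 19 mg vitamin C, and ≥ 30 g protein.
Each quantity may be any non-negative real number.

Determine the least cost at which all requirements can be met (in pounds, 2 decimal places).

£2.42

Let x1 = servings of oatmeal, x2 = servings of cottage cheese, x3 = servings of whole-barley bread, x4 = servings of spinach, x5 = servings of tuna.
Minimize 0.41x1 + 0.88x2 + 0.44x3 + 1x4 + 1.52x5 s.t.:
  16x4 ≥ 19   (vitamin C)
  7x1 + 10x2 + 9x3 + 4x4 + 22x5 ≥ 30   (protein)
  x1, x2, x3, x4, x5 ≥ 0.
The optimal basis is {whole-barley bread, spinach}; oatmeal, cottage cheese, tuna drop out. Binding constraints: vitamin C and protein.
Optimal quantities: whole-barley bread = 2.806 servings, spinach = 1.188 servings.
Hence cost = 0.44·2.806 + 1·1.188 = £2.4226.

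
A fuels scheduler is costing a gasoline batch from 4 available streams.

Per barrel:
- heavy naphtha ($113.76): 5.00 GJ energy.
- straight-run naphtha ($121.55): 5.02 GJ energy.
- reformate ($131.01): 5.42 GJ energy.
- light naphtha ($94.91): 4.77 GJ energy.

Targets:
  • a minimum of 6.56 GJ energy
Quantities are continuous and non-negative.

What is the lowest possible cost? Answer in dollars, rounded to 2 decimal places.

$130.53

Treat it as an LP. Let x1 = barrels of heavy naphtha, x2 = barrels of straight-run naphtha, x3 = barrels of reformate, x4 = barrels of light naphtha.
min 113.76x1 + 121.55x2 + 131.01x3 + 94.91x4 s.t.:
  5x1 + 5.02x2 + 5.42x3 + 4.77x4 ≥ 6.56   (energy)
  x1, x2, x3, x4 ≥ 0.
At the optimum only light naphtha is positive (heavy naphtha, straight-run naphtha, reformate = 0). Binding constraint: energy.
That vertex is x4 = 1.3753.
Objective = 94.91·1.3753 = 130.5297.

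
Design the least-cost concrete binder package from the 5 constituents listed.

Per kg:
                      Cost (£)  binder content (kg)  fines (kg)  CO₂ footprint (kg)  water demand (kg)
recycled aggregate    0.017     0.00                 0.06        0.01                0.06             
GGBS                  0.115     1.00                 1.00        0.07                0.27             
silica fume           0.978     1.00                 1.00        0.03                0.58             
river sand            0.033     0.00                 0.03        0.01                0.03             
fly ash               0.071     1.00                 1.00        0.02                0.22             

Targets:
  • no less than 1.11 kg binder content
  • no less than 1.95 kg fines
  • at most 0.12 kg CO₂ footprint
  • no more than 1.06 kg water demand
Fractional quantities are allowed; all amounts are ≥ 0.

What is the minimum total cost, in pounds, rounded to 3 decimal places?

Treat it as an LP. Let x1 = kg of recycled aggregate, x2 = kg of GGBS, x3 = kg of silica fume, x4 = kg of river sand, x5 = kg of fly ash.
Minimise 0.017x1 + 0.115x2 + 0.978x3 + 0.033x4 + 0.071x5 subject to:
  1x2 + 1x3 + 1x5 ≥ 1.11   (binder content)
  0.06x1 + 1x2 + 1x3 + 0.03x4 + 1x5 ≥ 1.95   (fines)
  0.01x1 + 0.07x2 + 0.03x3 + 0.01x4 + 0.02x5 ≤ 0.12   (CO₂ footprint)
  0.06x1 + 0.27x2 + 0.58x3 + 0.03x4 + 0.22x5 ≤ 1.06   (water demand)
  x1, x2, x3, x4, x5 ≥ 0.
The optimal basis is {fly ash}; recycled aggregate, GGBS, silica fume, river sand drop out. The fines requirement is met with equality.
Optimal quantities: fly ash = 1.95 kg.
Total cost: 0.071·1.95 = 0.13845.

£0.138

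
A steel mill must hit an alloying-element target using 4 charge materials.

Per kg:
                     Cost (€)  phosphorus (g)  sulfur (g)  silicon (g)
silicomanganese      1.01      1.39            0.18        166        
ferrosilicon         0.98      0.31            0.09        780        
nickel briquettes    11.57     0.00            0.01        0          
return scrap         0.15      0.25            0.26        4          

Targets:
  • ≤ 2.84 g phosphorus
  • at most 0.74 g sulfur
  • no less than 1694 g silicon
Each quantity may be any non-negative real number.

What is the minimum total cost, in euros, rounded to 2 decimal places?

Treat it as an LP. Let x1 = kg of silicomanganese, x2 = kg of ferrosilicon, x3 = kg of nickel briquettes, x4 = kg of return scrap.
min 1.01x1 + 0.98x2 + 11.57x3 + 0.15x4 with:
  1.39x1 + 0.31x2 + 0.25x4 ≤ 2.84   (phosphorus)
  0.18x1 + 0.09x2 + 0.01x3 + 0.26x4 ≤ 0.74   (sulfur)
  166x1 + 780x2 + 4x4 ≥ 1694   (silicon)
  x1, x2, x3, x4 ≥ 0.
The cheapest feasible vertex uses only ferrosilicon; silicomanganese, nickel briquettes, return scrap are not used. The silicon requirement is met with equality.
Solving gives x2 = 2.172.
Objective = 0.98·2.172 = 2.1286.

€2.13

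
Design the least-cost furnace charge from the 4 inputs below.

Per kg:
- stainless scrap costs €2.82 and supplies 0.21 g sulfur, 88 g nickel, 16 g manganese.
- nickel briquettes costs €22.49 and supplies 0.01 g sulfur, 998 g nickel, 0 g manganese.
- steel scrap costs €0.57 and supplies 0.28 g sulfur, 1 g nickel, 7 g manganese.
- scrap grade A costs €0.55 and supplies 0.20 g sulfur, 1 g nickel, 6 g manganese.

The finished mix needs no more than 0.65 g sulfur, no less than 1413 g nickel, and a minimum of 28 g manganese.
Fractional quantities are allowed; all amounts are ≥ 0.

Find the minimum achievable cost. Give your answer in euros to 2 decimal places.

Set it up as a linear program. Let x1 = kg of stainless scrap, x2 = kg of nickel briquettes, x3 = kg of steel scrap, x4 = kg of scrap grade A.
Minimize 2.82x1 + 22.49x2 + 0.57x3 + 0.55x4 s.t.:
  0.21x1 + 0.01x2 + 0.28x3 + 0.2x4 ≤ 0.65   (sulfur)
  88x1 + 998x2 + 1x3 + 1x4 ≥ 1413   (nickel)
  16x1 + 7x3 + 6x4 ≥ 28   (manganese)
  x1, x2, x3, x4 ≥ 0.
The minimum-cost mix takes nothing from steel scrap, scrap grade A — only stainless scrap, nickel briquettes. There the nickel and manganese constraints are tight.
That vertex is x1 = 1.75, x2 = 1.2615.
Total cost: 2.82·1.75 + 22.49·1.2615 = 33.3061.

€33.31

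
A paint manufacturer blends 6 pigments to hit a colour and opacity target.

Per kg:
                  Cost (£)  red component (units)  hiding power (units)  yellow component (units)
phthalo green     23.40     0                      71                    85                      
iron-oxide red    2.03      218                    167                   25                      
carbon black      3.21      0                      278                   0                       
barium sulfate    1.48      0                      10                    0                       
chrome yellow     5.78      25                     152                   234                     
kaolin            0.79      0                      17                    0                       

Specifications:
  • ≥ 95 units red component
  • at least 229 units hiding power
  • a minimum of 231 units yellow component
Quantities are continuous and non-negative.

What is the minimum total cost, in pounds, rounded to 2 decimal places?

This is a linear program. Let x1 = kg of phthalo green, x2 = kg of iron-oxide red, x3 = kg of carbon black, x4 = kg of barium sulfate, x5 = kg of chrome yellow, x6 = kg of kaolin.
Minimise 23.4x1 + 2.03x2 + 3.21x3 + 1.48x4 + 5.78x5 + 0.79x6 with:
  218x2 + 25x5 ≥ 95   (red component)
  71x1 + 167x2 + 278x3 + 10x4 + 152x5 + 17x6 ≥ 229   (hiding power)
  85x1 + 25x2 + 234x5 ≥ 231   (yellow component)
  x1, x2, x3, x4, x5, x6 ≥ 0.
The optimal basis is {iron-oxide red, chrome yellow}; phthalo green, carbon black, barium sulfate, kaolin drop out. There the hiding power and yellow component constraints are tight.
So iron-oxide red = 0.5237 kg, chrome yellow = 0.9312 kg.
Hence cost = 2.03·0.5237 + 5.78·0.9312 = £6.4454.

£6.45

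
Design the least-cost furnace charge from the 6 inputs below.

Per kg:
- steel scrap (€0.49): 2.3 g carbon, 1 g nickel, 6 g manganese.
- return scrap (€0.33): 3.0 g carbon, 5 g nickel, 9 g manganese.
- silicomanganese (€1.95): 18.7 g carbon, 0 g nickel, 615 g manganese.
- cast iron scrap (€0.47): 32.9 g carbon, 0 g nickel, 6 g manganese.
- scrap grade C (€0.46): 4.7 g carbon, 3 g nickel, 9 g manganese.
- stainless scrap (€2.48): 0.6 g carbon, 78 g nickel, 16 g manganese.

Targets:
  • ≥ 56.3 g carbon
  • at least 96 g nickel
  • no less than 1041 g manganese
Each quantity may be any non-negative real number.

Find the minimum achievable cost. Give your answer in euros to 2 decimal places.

Let x1 = kg of steel scrap, x2 = kg of return scrap, x3 = kg of silicomanganese, x4 = kg of cast iron scrap, x5 = kg of scrap grade C, x6 = kg of stainless scrap.
min 0.49x1 + 0.33x2 + 1.95x3 + 0.47x4 + 0.46x5 + 2.48x6 with:
  2.3x1 + 3x2 + 18.7x3 + 32.9x4 + 4.7x5 + 0.6x6 ≥ 56.3   (carbon)
  1x1 + 5x2 + 3x5 + 78x6 ≥ 96   (nickel)
  6x1 + 9x2 + 615x3 + 6x4 + 9x5 + 16x6 ≥ 1041   (manganese)
  x1, x2, x3, x4, x5, x6 ≥ 0.
The optimal basis is {silicomanganese, cast iron scrap, stainless scrap}; steel scrap, return scrap, scrap grade C drop out. Binding constraints: carbon, nickel, manganese.
Optimal quantities: silicomanganese = 1.653 kg, cast iron scrap = 0.7491 kg, stainless scrap = 1.231 kg.
Hence cost = 1.95·1.653 + 0.47·0.7491 + 2.48·1.231 = €6.6283.

€6.63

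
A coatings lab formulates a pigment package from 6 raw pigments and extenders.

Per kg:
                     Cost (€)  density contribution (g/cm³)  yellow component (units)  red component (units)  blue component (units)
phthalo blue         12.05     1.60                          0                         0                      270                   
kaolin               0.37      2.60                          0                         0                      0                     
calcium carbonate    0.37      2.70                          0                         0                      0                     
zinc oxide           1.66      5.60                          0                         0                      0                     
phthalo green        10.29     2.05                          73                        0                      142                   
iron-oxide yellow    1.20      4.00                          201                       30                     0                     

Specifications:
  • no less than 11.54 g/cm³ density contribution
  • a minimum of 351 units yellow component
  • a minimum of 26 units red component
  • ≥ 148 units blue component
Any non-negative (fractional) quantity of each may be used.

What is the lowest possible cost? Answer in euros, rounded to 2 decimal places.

Let x1 = kg of phthalo blue, x2 = kg of kaolin, x3 = kg of calcium carbonate, x4 = kg of zinc oxide, x5 = kg of phthalo green, x6 = kg of iron-oxide yellow.
min 12.05x1 + 0.37x2 + 0.37x3 + 1.66x4 + 10.29x5 + 1.2x6 s.t.:
  1.6x1 + 2.6x2 + 2.7x3 + 5.6x4 + 2.05x5 + 4x6 ≥ 11.54   (density contribution)
  73x5 + 201x6 ≥ 351   (yellow component)
  30x6 ≥ 26   (red component)
  270x1 + 142x5 ≥ 148   (blue component)
  x1, x2, x3, x4, x5, x6 ≥ 0.
The minimum-cost mix takes nothing from kaolin, zinc oxide, phthalo green — only phthalo blue, calcium carbonate, iron-oxide yellow. The density contribution, yellow component, blue component requirements are met with equality.
So phthalo blue = 0.5481 kg, calcium carbonate = 1.362 kg, iron-oxide yellow = 1.746 kg.
Objective = 12.05·0.5481 + 0.37·1.362 + 1.2·1.746 = 9.2037.

€9.20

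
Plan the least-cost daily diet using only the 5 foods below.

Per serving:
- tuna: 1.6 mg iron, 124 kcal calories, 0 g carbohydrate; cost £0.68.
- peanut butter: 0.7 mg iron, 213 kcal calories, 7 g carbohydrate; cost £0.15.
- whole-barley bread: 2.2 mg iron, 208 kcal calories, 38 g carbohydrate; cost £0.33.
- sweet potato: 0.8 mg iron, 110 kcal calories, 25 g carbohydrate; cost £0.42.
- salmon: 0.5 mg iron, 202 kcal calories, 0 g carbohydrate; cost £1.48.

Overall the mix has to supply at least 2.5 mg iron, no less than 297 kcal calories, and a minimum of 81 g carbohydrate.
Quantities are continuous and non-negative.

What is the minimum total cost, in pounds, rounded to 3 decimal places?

Set it up as a linear program. Let x1 = servings of tuna, x2 = servings of peanut butter, x3 = servings of whole-barley bread, x4 = servings of sweet potato, x5 = servings of salmon.
Minimise 0.68x1 + 0.15x2 + 0.33x3 + 0.42x4 + 1.48x5 with:
  1.6x1 + 0.7x2 + 2.2x3 + 0.8x4 + 0.5x5 ≥ 2.5   (iron)
  124x1 + 213x2 + 208x3 + 110x4 + 202x5 ≥ 297   (calories)
  7x2 + 38x3 + 25x4 ≥ 81   (carbohydrate)
  x1, x2, x3, x4, x5 ≥ 0.
The optimal basis is {whole-barley bread}; tuna, peanut butter, sweet potato, salmon drop out. Binding constraint: carbohydrate.
Optimal quantities: whole-barley bread = 2.1316 servings.
Total cost: 0.33·2.1316 = 0.70343.

£0.703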